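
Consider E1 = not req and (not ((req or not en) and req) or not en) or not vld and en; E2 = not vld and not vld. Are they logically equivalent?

No

E1: not req and (not ((req or not en) and req) or not en) or not vld and en
    = not req and (not req or not en) or not vld and en
    = not req or not vld and en
E2: not vld and not vld
    = not vld
These differ: at en=0, req=1, vld=0, E1 = 0 but E2 = 1.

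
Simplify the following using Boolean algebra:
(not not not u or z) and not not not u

(not not not u or z) and not not not u
= not not not u   — absorption
= not u   — double negation

not u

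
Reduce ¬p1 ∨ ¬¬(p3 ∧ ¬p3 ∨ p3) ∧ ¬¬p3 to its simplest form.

¬p1 ∨ p3

¬p1 ∨ ¬¬(p3 ∧ ¬p3 ∨ p3) ∧ ¬¬p3
= ¬p1 ∨ ¬¬p3 ∧ ¬¬p3   — complement / identity
= ¬p1 ∨ ¬¬p3   — idempotence
= ¬p1 ∨ p3   — double negation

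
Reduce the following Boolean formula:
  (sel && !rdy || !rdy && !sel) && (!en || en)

(sel && !rdy || !rdy && !sel) && (!en || en)
= sel && !rdy || !rdy && !sel   — complement / identity
= !rdy   — distribution

!rdy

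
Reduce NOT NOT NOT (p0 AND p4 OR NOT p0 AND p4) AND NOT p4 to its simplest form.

NOT NOT NOT (p0 AND p4 OR NOT p0 AND p4) AND NOT p4
= NOT (p0 AND p4 OR NOT p0 AND p4) AND NOT p4   — double negation
= NOT p4 AND NOT p4   — distribution
= NOT p4   — idempotence

NOT p4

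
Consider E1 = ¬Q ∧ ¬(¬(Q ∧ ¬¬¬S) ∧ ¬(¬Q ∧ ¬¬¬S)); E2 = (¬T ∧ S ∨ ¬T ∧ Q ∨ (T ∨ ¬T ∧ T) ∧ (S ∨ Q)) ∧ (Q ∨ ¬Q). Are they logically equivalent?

No

E1: ¬Q ∧ ¬(¬(Q ∧ ¬¬¬S) ∧ ¬(¬Q ∧ ¬¬¬S))
    = ¬Q ∧ (Q ∧ ¬¬¬S ∨ ¬Q ∧ ¬¬¬S)   [De Morgan]
    = ¬Q ∧ ¬¬¬S   [distribution]
    = ¬Q ∧ ¬S   [double negation]
E2: (¬T ∧ S ∨ ¬T ∧ Q ∨ (T ∨ ¬T ∧ T) ∧ (S ∨ Q)) ∧ (Q ∨ ¬Q)
    = (¬T ∧ (S ∨ Q) ∨ (T ∨ ¬T ∧ T) ∧ (S ∨ Q)) ∧ (Q ∨ ¬Q)   [distribution]
    = (¬T ∧ (S ∨ Q) ∨ T ∧ (S ∨ Q)) ∧ (Q ∨ ¬Q)   [complement / identity]
    = (S ∨ Q) ∧ (Q ∨ ¬Q)   [distribution]
    = S ∨ Q   [complement / identity]
These differ: at Q=1, S=0, T=0, E1 = 0 but E2 = 1.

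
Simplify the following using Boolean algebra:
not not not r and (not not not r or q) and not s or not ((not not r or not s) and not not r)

not r

not not not r and (not not not r or q) and not s or not ((not not r or not s) and not not r)
= not not not r and (not not not r or q) and not s or not not not r   (absorption)
= not not not r and not s or not not not r   (absorption)
= not not not r   (absorption)
= not r   (double negation)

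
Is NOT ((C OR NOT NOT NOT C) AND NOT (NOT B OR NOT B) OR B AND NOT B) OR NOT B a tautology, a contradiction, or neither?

neither

NOT ((C OR NOT NOT NOT C) AND NOT (NOT B OR NOT B) OR B AND NOT B) OR NOT B
= NOT ((C OR NOT NOT NOT C) AND B AND B OR B AND NOT B) OR NOT B   (De Morgan)
= NOT ((C OR NOT C) AND B AND B OR B AND NOT B) OR NOT B   (double negation)
= NOT (B AND B OR B AND NOT B) OR NOT B   (complement / identity)
= NOT B OR NOT B   (distribution)
= NOT B   (idempotence)
This depends on B, so it is not a constant.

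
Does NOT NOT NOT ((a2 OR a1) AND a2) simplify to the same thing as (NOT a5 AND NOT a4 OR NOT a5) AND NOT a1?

No

E1: NOT NOT NOT ((a2 OR a1) AND a2)
    = NOT NOT NOT a2   — absorption
    = NOT a2   — double negation
E2: (NOT a5 AND NOT a4 OR NOT a5) AND NOT a1
    = NOT a5 AND NOT a1   — absorption
These differ: at a1=1, a2=0, a4=0, a5=0, E1 = 1 but E2 = 0.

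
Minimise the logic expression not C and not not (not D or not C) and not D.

not C and not D

not C and not not (not D or not C) and not D
= not C and (not D or not C) and not D   — double negation
= not C and not D   — absorption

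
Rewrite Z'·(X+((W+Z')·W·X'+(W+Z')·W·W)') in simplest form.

Z'·(X+W')

Z'·(X+((W+Z')·W·X'+(W+Z')·W·W)')
= Z'·(X+((W+Z')·W·X'+(W+Z')·W)')
= Z'·(X+((W+Z')·W)')
= Z'·(X+W')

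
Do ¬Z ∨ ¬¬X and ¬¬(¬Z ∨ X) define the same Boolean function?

E1: ¬Z ∨ ¬¬X
    = ¬Z ∨ X
E2: ¬¬(¬Z ∨ X)
    = ¬Z ∨ X
Both reduce to ¬Z ∨ X, so they are equivalent.

Yes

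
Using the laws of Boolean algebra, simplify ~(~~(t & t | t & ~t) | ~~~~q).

~t & ~q

~(~~(t & t | t & ~t) | ~~~~q)
= ~(~~(t & t | t & ~t) | ~~q)   (double negation)
= ~(~~t | ~~q)   (distribution)
= ~t & ~q   (De Morgan)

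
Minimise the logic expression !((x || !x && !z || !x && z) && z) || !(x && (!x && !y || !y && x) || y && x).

!z || !x

!((x || !x && !z || !x && z) && z) || !(x && (!x && !y || !y && x) || y && x)
= !((x || !x && !z || !x && z) && z) || !(x && !y || y && x)   [distribution]
= !((x || !x) && z) || !(x && !y || y && x)   [distribution]
= !((x || !x) && z) || !x   [distribution]
= !z || !x   [complement / identity]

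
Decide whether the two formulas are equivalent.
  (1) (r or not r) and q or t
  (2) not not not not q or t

Yes

E1: (r or not r) and q or t
    = q or t   [complement / identity]
E2: not not not not q or t
    = not not q or t   [double negation]
    = q or t   [double negation]
Both reduce to q or t, so they are equivalent.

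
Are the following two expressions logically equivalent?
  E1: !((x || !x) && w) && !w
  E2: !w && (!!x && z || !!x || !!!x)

E1: !((x || !x) && w) && !w
    = !w && !w   [complement / identity]
    = !w   [idempotence]
E2: !w && (!!x && z || !!x || !!!x)
    = !w && (!!x || !!!x)   [absorption]
    = !w && (x || !!!x)   [double negation]
    = !w && (x || !x)   [double negation]
    = !w   [complement / identity]
Both reduce to !w, so they are equivalent.

Yes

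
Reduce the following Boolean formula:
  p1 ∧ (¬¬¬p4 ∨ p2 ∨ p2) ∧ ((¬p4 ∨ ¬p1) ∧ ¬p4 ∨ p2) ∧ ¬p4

p1 ∧ (¬¬¬p4 ∨ p2 ∨ p2) ∧ ((¬p4 ∨ ¬p1) ∧ ¬p4 ∨ p2) ∧ ¬p4
= p1 ∧ (¬p4 ∨ p2 ∨ p2) ∧ ((¬p4 ∨ ¬p1) ∧ ¬p4 ∨ p2) ∧ ¬p4   (double negation)
= p1 ∧ (¬p4 ∨ p2) ∧ ((¬p4 ∨ ¬p1) ∧ ¬p4 ∨ p2) ∧ ¬p4   (idempotence)
= p1 ∧ (¬p4 ∨ p2) ∧ (¬p4 ∨ p2) ∧ ¬p4   (absorption)
= p1 ∧ (¬p4 ∨ p2) ∧ ¬p4   (idempotence)
= p1 ∧ ¬p4   (absorption)

p1 ∧ ¬p4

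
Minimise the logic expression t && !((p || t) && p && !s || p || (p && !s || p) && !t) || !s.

t && !p || !s

t && !((p || t) && p && !s || p || (p && !s || p) && !t) || !s
= t && !(p && !s || p || (p && !s || p) && !t) || !s   [absorption]
= t && !(p && !s || p) || !s   [absorption]
= t && !p || !s   [absorption]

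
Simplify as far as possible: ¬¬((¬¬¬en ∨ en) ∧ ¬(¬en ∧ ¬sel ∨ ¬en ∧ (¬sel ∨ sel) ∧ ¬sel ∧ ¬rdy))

¬¬((¬¬¬en ∨ en) ∧ ¬(¬en ∧ ¬sel ∨ ¬en ∧ (¬sel ∨ sel) ∧ ¬sel ∧ ¬rdy))
= ¬¬((¬en ∨ en) ∧ ¬(¬en ∧ ¬sel ∨ ¬en ∧ (¬sel ∨ sel) ∧ ¬sel ∧ ¬rdy))   [double negation]
= ¬¬((¬en ∨ en) ∧ ¬(¬en ∧ ¬sel ∨ ¬en ∧ ¬sel ∧ ¬rdy))   [complement / identity]
= (¬en ∨ en) ∧ ¬(¬en ∧ ¬sel ∨ ¬en ∧ ¬sel ∧ ¬rdy)   [double negation]
= (¬en ∨ en) ∧ ¬(¬en ∧ ¬sel)   [absorption]
= (¬en ∨ en) ∧ (en ∨ sel)   [De Morgan]
= en ∨ sel   [complement / identity]

en ∨ sel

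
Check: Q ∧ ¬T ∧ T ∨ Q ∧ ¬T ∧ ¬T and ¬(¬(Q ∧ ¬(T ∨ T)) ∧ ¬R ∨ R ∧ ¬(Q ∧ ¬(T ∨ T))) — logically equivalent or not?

E1: Q ∧ ¬T ∧ T ∨ Q ∧ ¬T ∧ ¬T
    = Q ∧ ¬T   (distribution)
E2: ¬(¬(Q ∧ ¬(T ∨ T)) ∧ ¬R ∨ R ∧ ¬(Q ∧ ¬(T ∨ T)))
    = ¬¬(Q ∧ ¬(T ∨ T))   (distribution)
    = ¬¬(Q ∧ ¬T)   (idempotence)
    = Q ∧ ¬T   (double negation)
Both reduce to Q ∧ ¬T, so they are equivalent.

Yes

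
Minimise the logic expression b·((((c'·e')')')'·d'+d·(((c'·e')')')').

b·(c+e)

b·((((c'·e')')')'·d'+d·(((c'·e')')')')
= b·(((c'·e')')')'   — distribution
= b·(c'·e')'   — double negation
= b·(c+e)   — De Morgan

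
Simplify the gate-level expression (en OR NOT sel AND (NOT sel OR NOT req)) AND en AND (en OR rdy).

en

(en OR NOT sel AND (NOT sel OR NOT req)) AND en AND (en OR rdy)
= (en OR NOT sel) AND en AND (en OR rdy)   — absorption
= en AND (en OR rdy)   — absorption
= en   — absorption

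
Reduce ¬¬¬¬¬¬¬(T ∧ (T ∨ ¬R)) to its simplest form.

¬¬¬¬¬¬¬(T ∧ (T ∨ ¬R))
= ¬¬¬¬¬(T ∧ (T ∨ ¬R))   — double negation
= ¬¬¬(T ∧ (T ∨ ¬R))   — double negation
= ¬(T ∧ (T ∨ ¬R))   — double negation
= ¬T   — absorption

¬T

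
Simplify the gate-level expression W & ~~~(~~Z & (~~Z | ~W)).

W & ~Z

W & ~~~(~~Z & (~~Z | ~W))
= W & ~(~~Z & (~~Z | ~W))   — double negation
= W & ~~~Z   — absorption
= W & ~Z   — double negation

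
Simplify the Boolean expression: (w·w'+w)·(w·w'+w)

(w·w'+w)·(w·w'+w)
= w·w'+w
= w

w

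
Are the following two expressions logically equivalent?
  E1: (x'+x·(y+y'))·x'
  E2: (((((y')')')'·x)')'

No

E1: (x'+x·(y+y'))·x'
    = (x'+x)·x'   (complement / identity)
    = x'   (complement / identity)
E2: (((((y')')')'·x)')'
    = (((y')')')'·x   (double negation)
    = (y')'·x   (double negation)
    = y·x   (double negation)
These differ: at x=0, y=1, E1 = 1 but E2 = 0.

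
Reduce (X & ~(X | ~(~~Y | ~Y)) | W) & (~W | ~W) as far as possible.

0

(X & ~(X | ~(~~Y | ~Y)) | W) & (~W | ~W)
= (X & ~(X | ~(~~Y | ~Y)) | W) & ~W   — idempotence
= (X & ~(X | ~Y & Y) | W) & ~W   — De Morgan
= (X & ~X | W) & ~W   — complement / identity
= W & ~W   — complement / identity
= 0   — complement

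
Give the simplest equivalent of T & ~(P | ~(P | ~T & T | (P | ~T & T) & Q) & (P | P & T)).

T & ~P

T & ~(P | ~(P | ~T & T | (P | ~T & T) & Q) & (P | P & T))
= T & ~(P | ~(P | ~T & T) & (P | P & T))   [absorption]
= T & ~(P | ~(P | ~T & T) & P)   [absorption]
= T & ~(P | ~P & P)   [complement / identity]
= T & ~P   [complement / identity]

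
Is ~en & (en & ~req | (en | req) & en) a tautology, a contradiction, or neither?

contradiction

~en & (en & ~req | (en | req) & en)
= ~en & (en & ~req | en)   — absorption
= ~en & en   — absorption
= 0   — complement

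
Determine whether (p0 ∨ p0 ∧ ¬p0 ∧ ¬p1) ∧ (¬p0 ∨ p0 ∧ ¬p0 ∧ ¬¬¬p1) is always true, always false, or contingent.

(p0 ∨ p0 ∧ ¬p0 ∧ ¬p1) ∧ (¬p0 ∨ p0 ∧ ¬p0 ∧ ¬¬¬p1)
= (p0 ∨ p0 ∧ ¬p0 ∧ ¬p1) ∧ (¬p0 ∨ p0 ∧ ¬p0 ∧ ¬p1)   (double negation)
= p0 ∧ ¬p0 ∨ p0 ∧ ¬p0 ∧ ¬p1   (distribution)
= p0 ∧ ¬p0   (absorption)
= False   (complement)

always false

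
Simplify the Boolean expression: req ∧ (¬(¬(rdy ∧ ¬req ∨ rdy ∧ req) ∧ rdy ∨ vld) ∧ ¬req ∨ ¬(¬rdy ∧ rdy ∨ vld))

req ∧ (¬(¬(rdy ∧ ¬req ∨ rdy ∧ req) ∧ rdy ∨ vld) ∧ ¬req ∨ ¬(¬rdy ∧ rdy ∨ vld))
= req ∧ (¬(¬rdy ∧ rdy ∨ vld) ∧ ¬req ∨ ¬(¬rdy ∧ rdy ∨ vld))   [distribution]
= req ∧ ¬(¬rdy ∧ rdy ∨ vld)   [absorption]
= req ∧ ¬vld   [complement / identity]

req ∧ ¬vld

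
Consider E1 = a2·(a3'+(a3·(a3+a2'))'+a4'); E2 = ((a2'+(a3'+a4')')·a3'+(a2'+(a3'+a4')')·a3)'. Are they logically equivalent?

E1: a2·(a3'+(a3·(a3+a2'))'+a4')
    = a2·(a3'+a3'+a4')   [absorption]
    = a2·(a3'+a4')   [idempotence]
E2: ((a2'+(a3'+a4')')·a3'+(a2'+(a3'+a4')')·a3)'
    = (a2'+(a3'+a4')')'   [distribution]
    = a2·(a3'+a4')   [De Morgan]
Both reduce to a2·(a3'+a4'), so they are equivalent.

Yes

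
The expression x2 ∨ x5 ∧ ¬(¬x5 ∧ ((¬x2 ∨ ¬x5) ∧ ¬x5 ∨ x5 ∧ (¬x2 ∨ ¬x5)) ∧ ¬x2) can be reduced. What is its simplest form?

x2 ∨ x5 ∧ ¬(¬x5 ∧ ((¬x2 ∨ ¬x5) ∧ ¬x5 ∨ x5 ∧ (¬x2 ∨ ¬x5)) ∧ ¬x2)
= x2 ∨ x5 ∧ ¬(¬x5 ∧ (¬x2 ∨ ¬x5) ∧ ¬x2)   [distribution]
= x2 ∨ x5 ∧ ¬(¬x5 ∧ ¬x2)   [absorption]
= x2 ∨ x5 ∧ (x5 ∨ x2)   [De Morgan]
= x2 ∨ x5   [absorption]

x2 ∨ x5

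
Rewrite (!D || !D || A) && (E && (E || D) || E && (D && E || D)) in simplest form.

(!D || !D || A) && (E && (E || D) || E && (D && E || D))
= (!D || !D || A) && (E && (E || D) || E && D)   [absorption]
= (!D || A) && (E && (E || D) || E && D)   [idempotence]
= (!D || A) && (E || E && D)   [absorption]
= (!D || A) && E   [absorption]

(!D || A) && E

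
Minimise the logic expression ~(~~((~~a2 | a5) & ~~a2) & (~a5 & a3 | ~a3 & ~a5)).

~a2 | a5

~(~~((~~a2 | a5) & ~~a2) & (~a5 & a3 | ~a3 & ~a5))
= ~(~~~~a2 & (~a5 & a3 | ~a3 & ~a5))   [absorption]
= ~(~~~~a2 & ~a5)   [distribution]
= ~~~a2 | a5   [De Morgan]
= ~a2 | a5   [double negation]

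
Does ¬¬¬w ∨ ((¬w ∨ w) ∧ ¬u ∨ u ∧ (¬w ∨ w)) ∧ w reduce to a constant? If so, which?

¬¬¬w ∨ ((¬w ∨ w) ∧ ¬u ∨ u ∧ (¬w ∨ w)) ∧ w
= ¬¬¬w ∨ (¬w ∨ w) ∧ w   (distribution)
= ¬¬¬w ∨ w   (complement / identity)
= ¬w ∨ w   (double negation)
= True   (complement)

yes, True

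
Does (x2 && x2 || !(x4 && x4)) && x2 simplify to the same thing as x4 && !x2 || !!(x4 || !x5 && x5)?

No

E1: (x2 && x2 || !(x4 && x4)) && x2
    = (x2 && x2 || !x4) && x2   (idempotence)
    = (x2 || !x4) && x2   (idempotence)
    = x2   (absorption)
E2: x4 && !x2 || !!(x4 || !x5 && x5)
    = x4 && !x2 || !!x4   (complement / identity)
    = x4 && !x2 || x4   (double negation)
    = x4   (absorption)
These differ: at x2=0, x4=1, x5=0, E1 = 0 but E2 = 1.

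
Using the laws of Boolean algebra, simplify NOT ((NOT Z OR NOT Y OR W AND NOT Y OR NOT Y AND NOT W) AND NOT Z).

NOT ((NOT Z OR NOT Y OR W AND NOT Y OR NOT Y AND NOT W) AND NOT Z)
= NOT ((NOT Z OR NOT Y OR NOT Y) AND NOT Z)
= NOT ((NOT Z OR NOT Y) AND NOT Z)
= NOT NOT Z
= Z

Z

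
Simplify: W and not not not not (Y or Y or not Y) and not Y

W and not not not not (Y or Y or not Y) and not Y
= W and not not (Y or Y or not Y) and not Y   [double negation]
= W and not not (Y or not Y) and not Y   [idempotence]
= W and (Y or not Y) and not Y   [double negation]
= W and not Y   [complement / identity]

W and not Y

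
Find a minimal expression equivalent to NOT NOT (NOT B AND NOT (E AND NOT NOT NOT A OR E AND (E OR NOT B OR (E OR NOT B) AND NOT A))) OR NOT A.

NOT NOT (NOT B AND NOT (E AND NOT NOT NOT A OR E AND (E OR NOT B OR (E OR NOT B) AND NOT A))) OR NOT A
= NOT NOT (NOT B AND NOT (E AND NOT A OR E AND (E OR NOT B OR (E OR NOT B) AND NOT A))) OR NOT A
= NOT NOT (NOT B AND NOT (E AND NOT A OR E AND (E OR NOT B))) OR NOT A
= NOT NOT (NOT B AND NOT (E AND NOT A OR E)) OR NOT A
= NOT B AND NOT (E AND NOT A OR E) OR NOT A
= NOT B AND NOT E OR NOT A

NOT B AND NOT E OR NOT A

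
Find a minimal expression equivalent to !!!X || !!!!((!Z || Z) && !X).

!X

!!!X || !!!!((!Z || Z) && !X)
= !!!X || !!((!Z || Z) && !X)   [double negation]
= !!!X || !!!X   [complement / identity]
= !!!X   [idempotence]
= !X   [double negation]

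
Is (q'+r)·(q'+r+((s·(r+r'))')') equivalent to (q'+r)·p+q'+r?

E1: (q'+r)·(q'+r+((s·(r+r'))')')
    = (q'+r)·(q'+r+s·(r+r'))   — double negation
    = (q'+r)·(q'+r+s)   — complement / identity
    = q'+r   — absorption
E2: (q'+r)·p+q'+r
    = q'+r   — absorption
Both reduce to q'+r, so they are equivalent.

Yes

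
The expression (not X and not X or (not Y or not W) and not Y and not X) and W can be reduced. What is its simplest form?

(not X and not X or (not Y or not W) and not Y and not X) and W
= (not X and not X or not Y and not X) and W
= not X and (not X or not Y) and W
= not X and W

not X and W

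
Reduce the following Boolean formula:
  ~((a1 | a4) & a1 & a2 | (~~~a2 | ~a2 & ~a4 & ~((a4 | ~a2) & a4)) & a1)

~((a1 | a4) & a1 & a2 | (~~~a2 | ~a2 & ~a4 & ~((a4 | ~a2) & a4)) & a1)
= ~(a1 & a2 | (~~~a2 | ~a2 & ~a4 & ~((a4 | ~a2) & a4)) & a1)   (absorption)
= ~(a1 & a2 | (~~~a2 | ~a2 & ~a4 & ~a4) & a1)   (absorption)
= ~(a1 & a2 | (~a2 | ~a2 & ~a4 & ~a4) & a1)   (double negation)
= ~(a1 & a2 | (~a2 | ~a2 & ~a4) & a1)   (idempotence)
= ~(a1 & a2 | ~a2 & a1)   (absorption)
= ~a1   (distribution)

~a1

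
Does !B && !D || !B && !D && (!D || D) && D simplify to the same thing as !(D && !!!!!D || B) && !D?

E1: !B && !D || !B && !D && (!D || D) && D
    = !B && !D || !B && !D && D   [complement / identity]
    = !B && !D   [absorption]
E2: !(D && !!!!!D || B) && !D
    = !(D && !!!D || B) && !D   [double negation]
    = !(D && !D || B) && !D   [double negation]
    = !B && !D   [complement / identity]
Both reduce to !B && !D, so they are equivalent.

Yes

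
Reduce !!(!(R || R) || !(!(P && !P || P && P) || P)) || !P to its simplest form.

!!(!(R || R) || !(!(P && !P || P && P) || P)) || !P
= !!(!R || !(!(P && !P || P && P) || P)) || !P
= !(R && (!(P && !P || P && P) || P)) || !P
= !(R && (!P || P)) || !P
= !R || !P

!R || !P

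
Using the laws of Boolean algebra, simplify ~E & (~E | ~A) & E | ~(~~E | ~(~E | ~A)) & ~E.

~E

~E & (~E | ~A) & E | ~(~~E | ~(~E | ~A)) & ~E
= ~E & (~E | ~A) & E | ~E & (~E | ~A) & ~E   [De Morgan]
= ~E & (~E | ~A)   [distribution]
= ~E   [absorption]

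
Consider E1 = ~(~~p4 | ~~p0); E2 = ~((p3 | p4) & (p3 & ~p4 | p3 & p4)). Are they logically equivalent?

No

E1: ~(~~p4 | ~~p0)
    = ~p4 & ~p0   — De Morgan
E2: ~((p3 | p4) & (p3 & ~p4 | p3 & p4))
    = ~((p3 | p4) & p3)   — distribution
    = ~p3   — absorption
These differ: at p0=1, p3=0, p4=0, E1 = 0 but E2 = 1.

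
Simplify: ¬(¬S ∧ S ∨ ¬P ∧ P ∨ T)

¬T

¬(¬S ∧ S ∨ ¬P ∧ P ∨ T)
= ¬(¬S ∧ S ∨ T)   — complement / identity
= ¬T   — complement / identity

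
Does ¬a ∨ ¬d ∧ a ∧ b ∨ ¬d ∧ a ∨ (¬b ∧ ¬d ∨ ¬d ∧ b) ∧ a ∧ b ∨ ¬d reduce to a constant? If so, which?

¬a ∨ ¬d ∧ a ∧ b ∨ ¬d ∧ a ∨ (¬b ∧ ¬d ∨ ¬d ∧ b) ∧ a ∧ b ∨ ¬d
= ¬a ∨ ¬d ∧ a ∨ (¬b ∧ ¬d ∨ ¬d ∧ b) ∧ a ∧ b ∨ ¬d   — absorption
= ¬a ∨ ¬d ∧ a ∨ ¬d ∧ a ∧ b ∨ ¬d   — distribution
= ¬a ∨ ¬d ∧ a ∨ ¬d   — absorption
= ¬a ∨ ¬d   — absorption
This depends on a, d, so it is not a constant.

no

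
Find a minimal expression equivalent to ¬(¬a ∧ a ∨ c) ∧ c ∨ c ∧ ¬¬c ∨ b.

¬(¬a ∧ a ∨ c) ∧ c ∨ c ∧ ¬¬c ∨ b
= ¬(¬a ∧ a ∨ c) ∧ c ∨ c ∧ c ∨ b   [double negation]
= ¬c ∧ c ∨ c ∧ c ∨ b   [complement / identity]
= c ∨ b   [distribution]

c ∨ b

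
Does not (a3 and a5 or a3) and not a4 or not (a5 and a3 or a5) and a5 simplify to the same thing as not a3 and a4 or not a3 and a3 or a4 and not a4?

E1: not (a3 and a5 or a3) and not a4 or not (a5 and a3 or a5) and a5
    = not a3 and not a4 or not (a5 and a3 or a5) and a5
    = not a3 and not a4 or not a5 and a5
    = not a3 and not a4
E2: not a3 and a4 or not a3 and a3 or a4 and not a4
    = not a3 and a4 or a4 and not a4
    = not a3 and a4
These differ: at a3=0, a4=0, a5=0, E1 = 1 but E2 = 0.

No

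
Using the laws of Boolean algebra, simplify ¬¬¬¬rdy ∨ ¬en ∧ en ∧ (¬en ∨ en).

rdy

¬¬¬¬rdy ∨ ¬en ∧ en ∧ (¬en ∨ en)
= ¬¬¬¬rdy ∨ ¬en ∧ en
= ¬¬rdy ∨ ¬en ∧ en
= ¬¬rdy
= rdy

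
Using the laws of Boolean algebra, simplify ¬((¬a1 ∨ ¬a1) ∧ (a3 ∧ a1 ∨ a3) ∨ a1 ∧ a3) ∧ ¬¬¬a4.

¬a3 ∧ ¬a4

¬((¬a1 ∨ ¬a1) ∧ (a3 ∧ a1 ∨ a3) ∨ a1 ∧ a3) ∧ ¬¬¬a4
= ¬((¬a1 ∨ ¬a1) ∧ (a3 ∧ a1 ∨ a3) ∨ a1 ∧ a3) ∧ ¬a4   — double negation
= ¬(¬a1 ∧ (a3 ∧ a1 ∨ a3) ∨ a1 ∧ a3) ∧ ¬a4   — idempotence
= ¬(¬a1 ∧ a3 ∨ a1 ∧ a3) ∧ ¬a4   — absorption
= ¬a3 ∧ ¬a4   — distribution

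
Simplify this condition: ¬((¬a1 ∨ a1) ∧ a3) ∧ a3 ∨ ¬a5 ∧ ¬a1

¬a5 ∧ ¬a1

¬((¬a1 ∨ a1) ∧ a3) ∧ a3 ∨ ¬a5 ∧ ¬a1
= ¬a3 ∧ a3 ∨ ¬a5 ∧ ¬a1   — complement / identity
= ¬a5 ∧ ¬a1   — complement / identity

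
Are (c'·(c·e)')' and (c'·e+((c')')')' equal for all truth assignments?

Yes

E1: (c'·(c·e)')'
    = c+c·e   — De Morgan
    = c   — absorption
E2: (c'·e+((c')')')'
    = (c'·e+c')'   — double negation
    = (c')'   — absorption
    = c   — double negation
Both reduce to c, so they are equivalent.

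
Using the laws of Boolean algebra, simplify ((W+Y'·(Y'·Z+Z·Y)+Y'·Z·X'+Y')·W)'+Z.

((W+Y'·(Y'·Z+Z·Y)+Y'·Z·X'+Y')·W)'+Z
= ((W+Y'·Z+Y'·Z·X'+Y')·W)'+Z   (distribution)
= ((W+Y'·Z+Y')·W)'+Z   (absorption)
= ((W+Y')·W)'+Z   (absorption)
= W'+Z   (absorption)

W'+Z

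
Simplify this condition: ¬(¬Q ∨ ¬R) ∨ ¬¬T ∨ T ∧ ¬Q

Q ∧ R ∨ T

¬(¬Q ∨ ¬R) ∨ ¬¬T ∨ T ∧ ¬Q
= ¬(¬Q ∨ ¬R) ∨ T ∨ T ∧ ¬Q
= Q ∧ R ∨ T ∨ T ∧ ¬Q
= Q ∧ R ∨ T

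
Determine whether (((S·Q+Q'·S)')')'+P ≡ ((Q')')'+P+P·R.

No

E1: (((S·Q+Q'·S)')')'+P
    = (S·Q+Q'·S)'+P   [double negation]
    = S'+P   [distribution]
E2: ((Q')')'+P+P·R
    = ((Q')')'+P   [absorption]
    = Q'+P   [double negation]
These differ: at P=0, Q=0, R=0, S=1, E1 = 0 but E2 = 1.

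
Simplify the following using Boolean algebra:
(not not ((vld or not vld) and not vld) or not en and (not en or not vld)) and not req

(not not ((vld or not vld) and not vld) or not en and (not en or not vld)) and not req
= (not not ((vld or not vld) and not vld) or not en) and not req   [absorption]
= (not not not vld or not en) and not req   [complement / identity]
= (not vld or not en) and not req   [double negation]

(not vld or not en) and not req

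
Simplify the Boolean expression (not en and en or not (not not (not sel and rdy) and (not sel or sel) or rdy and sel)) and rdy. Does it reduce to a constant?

False

(not en and en or not (not not (not sel and rdy) and (not sel or sel) or rdy and sel)) and rdy
= (not en and en or not (not not (not sel and rdy) or rdy and sel)) and rdy   (complement / identity)
= (not en and en or not (not sel and rdy or rdy and sel)) and rdy   (double negation)
= (not en and en or not rdy) and rdy   (distribution)
= not rdy and rdy   (complement / identity)
= False   (complement)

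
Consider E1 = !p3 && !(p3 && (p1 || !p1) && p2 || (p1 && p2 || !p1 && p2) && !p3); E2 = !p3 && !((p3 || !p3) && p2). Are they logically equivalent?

E1: !p3 && !(p3 && (p1 || !p1) && p2 || (p1 && p2 || !p1 && p2) && !p3)
    = !p3 && !(p3 && p2 || (p1 && p2 || !p1 && p2) && !p3)   [complement / identity]
    = !p3 && !(p3 && p2 || p2 && !p3)   [distribution]
    = !p3 && !p2   [distribution]
E2: !p3 && !((p3 || !p3) && p2)
    = !p3 && !p2   [complement / identity]
Both reduce to !p3 && !p2, so they are equivalent.

Yes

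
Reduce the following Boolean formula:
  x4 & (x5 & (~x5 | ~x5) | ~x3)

x4 & (x5 & (~x5 | ~x5) | ~x3)
= x4 & (x5 & ~x5 | ~x3)   — idempotence
= x4 & ~x3   — complement / identity

x4 & ~x3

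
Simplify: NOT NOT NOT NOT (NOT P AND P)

FALSE

NOT NOT NOT NOT (NOT P AND P)
= NOT NOT (NOT P AND P)   (double negation)
= NOT P AND P   (double negation)
= FALSE   (complement)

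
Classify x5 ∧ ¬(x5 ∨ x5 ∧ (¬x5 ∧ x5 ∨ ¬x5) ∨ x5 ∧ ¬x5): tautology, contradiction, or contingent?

contradiction

x5 ∧ ¬(x5 ∨ x5 ∧ (¬x5 ∧ x5 ∨ ¬x5) ∨ x5 ∧ ¬x5)
= x5 ∧ ¬(x5 ∨ x5 ∧ ¬x5 ∨ x5 ∧ ¬x5)   [complement / identity]
= x5 ∧ ¬(x5 ∨ x5 ∧ ¬x5)   [complement / identity]
= x5 ∧ ¬x5   [complement / identity]
= False   [complement]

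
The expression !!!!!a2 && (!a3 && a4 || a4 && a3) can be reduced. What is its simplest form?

!!!!!a2 && (!a3 && a4 || a4 && a3)
= !!!!!a2 && a4
= !!!a2 && a4
= !a2 && a4

!a2 && a4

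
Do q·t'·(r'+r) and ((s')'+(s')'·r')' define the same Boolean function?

No

E1: q·t'·(r'+r)
    = q·t'
E2: ((s')'+(s')'·r')'
    = ((s')')'
    = s'
These differ: at q=0, r=1, s=0, t=1, E1 = 0 but E2 = 1.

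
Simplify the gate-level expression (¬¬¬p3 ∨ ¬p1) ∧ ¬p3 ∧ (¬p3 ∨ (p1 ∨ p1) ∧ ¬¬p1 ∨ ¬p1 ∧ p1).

¬p3

(¬¬¬p3 ∨ ¬p1) ∧ ¬p3 ∧ (¬p3 ∨ (p1 ∨ p1) ∧ ¬¬p1 ∨ ¬p1 ∧ p1)
= (¬¬¬p3 ∨ ¬p1) ∧ ¬p3 ∧ (¬p3 ∨ (p1 ∨ p1) ∧ p1 ∨ ¬p1 ∧ p1)   — double negation
= (¬¬¬p3 ∨ ¬p1) ∧ ¬p3 ∧ (¬p3 ∨ p1 ∧ p1 ∨ ¬p1 ∧ p1)   — idempotence
= (¬¬¬p3 ∨ ¬p1) ∧ ¬p3 ∧ (¬p3 ∨ p1)   — distribution
= (¬p3 ∨ ¬p1) ∧ ¬p3 ∧ (¬p3 ∨ p1)   — double negation
= (¬p3 ∨ ¬p1) ∧ ¬p3   — absorption
= ¬p3   — absorption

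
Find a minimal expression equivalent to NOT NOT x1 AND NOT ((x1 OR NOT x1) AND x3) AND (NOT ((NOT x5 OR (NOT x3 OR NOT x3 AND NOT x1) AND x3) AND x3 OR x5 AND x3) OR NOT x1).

NOT NOT x1 AND NOT ((x1 OR NOT x1) AND x3) AND (NOT ((NOT x5 OR (NOT x3 OR NOT x3 AND NOT x1) AND x3) AND x3 OR x5 AND x3) OR NOT x1)
= NOT NOT x1 AND NOT x3 AND (NOT ((NOT x5 OR (NOT x3 OR NOT x3 AND NOT x1) AND x3) AND x3 OR x5 AND x3) OR NOT x1)
= NOT NOT x1 AND NOT x3 AND (NOT ((NOT x5 OR NOT x3 AND x3) AND x3 OR x5 AND x3) OR NOT x1)
= NOT NOT x1 AND NOT x3 AND (NOT (NOT x5 AND x3 OR x5 AND x3) OR NOT x1)
= NOT NOT x1 AND NOT x3 AND (NOT x3 OR NOT x1)
= x1 AND NOT x3 AND (NOT x3 OR NOT x1)
= x1 AND NOT x3

x1 AND NOT x3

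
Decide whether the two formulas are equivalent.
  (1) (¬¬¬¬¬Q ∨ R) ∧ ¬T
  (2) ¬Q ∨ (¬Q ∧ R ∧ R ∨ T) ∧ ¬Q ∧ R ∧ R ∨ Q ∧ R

E1: (¬¬¬¬¬Q ∨ R) ∧ ¬T
    = (¬¬¬Q ∨ R) ∧ ¬T   (double negation)
    = (¬Q ∨ R) ∧ ¬T   (double negation)
E2: ¬Q ∨ (¬Q ∧ R ∧ R ∨ T) ∧ ¬Q ∧ R ∧ R ∨ Q ∧ R
    = ¬Q ∨ ¬Q ∧ R ∧ R ∨ Q ∧ R   (absorption)
    = ¬Q ∨ ¬Q ∧ R ∨ Q ∧ R   (idempotence)
    = ¬Q ∨ R   (distribution)
These differ: at Q=0, R=1, T=1, E1 = 0 but E2 = 1.

No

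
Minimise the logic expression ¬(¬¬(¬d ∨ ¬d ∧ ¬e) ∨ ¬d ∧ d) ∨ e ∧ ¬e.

d

¬(¬¬(¬d ∨ ¬d ∧ ¬e) ∨ ¬d ∧ d) ∨ e ∧ ¬e
= ¬(¬¬¬d ∨ ¬d ∧ d) ∨ e ∧ ¬e
= ¬(¬d ∨ ¬d ∧ d) ∨ e ∧ ¬e
= ¬¬d ∨ e ∧ ¬e
= d ∨ e ∧ ¬e
= d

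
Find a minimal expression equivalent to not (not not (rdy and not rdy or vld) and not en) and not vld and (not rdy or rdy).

not (not not (rdy and not rdy or vld) and not en) and not vld and (not rdy or rdy)
= not (not not vld and not en) and not vld and (not rdy or rdy)
= not (not not vld and not en) and not vld
= (not vld or en) and not vld
= not vld

not vld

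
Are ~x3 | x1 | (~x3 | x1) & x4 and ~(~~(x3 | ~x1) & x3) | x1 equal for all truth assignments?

Yes

E1: ~x3 | x1 | (~x3 | x1) & x4
    = ~x3 | x1
E2: ~(~~(x3 | ~x1) & x3) | x1
    = ~((x3 | ~x1) & x3) | x1
    = ~x3 | x1
Both reduce to ~x3 | x1, so they are equivalent.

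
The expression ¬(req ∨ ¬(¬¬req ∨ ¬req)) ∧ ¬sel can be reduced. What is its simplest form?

¬req ∧ ¬sel

¬(req ∨ ¬(¬¬req ∨ ¬req)) ∧ ¬sel
= ¬(req ∨ ¬req ∧ req) ∧ ¬sel
= ¬req ∧ ¬sel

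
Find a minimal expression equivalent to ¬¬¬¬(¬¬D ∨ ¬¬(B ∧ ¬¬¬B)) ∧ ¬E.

¬¬¬¬(¬¬D ∨ ¬¬(B ∧ ¬¬¬B)) ∧ ¬E
= ¬¬¬(¬D ∧ ¬(B ∧ ¬¬¬B)) ∧ ¬E
= ¬¬(D ∨ B ∧ ¬¬¬B) ∧ ¬E
= (D ∨ B ∧ ¬¬¬B) ∧ ¬E
= (D ∨ B ∧ ¬B) ∧ ¬E
= D ∧ ¬E

D ∧ ¬E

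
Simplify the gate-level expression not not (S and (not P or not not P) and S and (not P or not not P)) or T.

S or T

not not (S and (not P or not not P) and S and (not P or not not P)) or T
= not not (S and (not P or not not P)) or T
= S and (not P or not not P) or T
= S and (not P or P) or T
= S or T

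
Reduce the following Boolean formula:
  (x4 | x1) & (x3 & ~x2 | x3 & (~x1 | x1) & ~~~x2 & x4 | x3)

(x4 | x1) & (x3 & ~x2 | x3 & (~x1 | x1) & ~~~x2 & x4 | x3)
= (x4 | x1) & (x3 & ~x2 | x3 & ~~~x2 & x4 | x3)   — complement / identity
= (x4 | x1) & (x3 & ~x2 | x3 & ~x2 & x4 | x3)   — double negation
= (x4 | x1) & (x3 & ~x2 | x3)   — absorption
= (x4 | x1) & x3   — absorption

(x4 | x1) & x3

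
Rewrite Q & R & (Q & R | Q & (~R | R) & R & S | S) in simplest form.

Q & R

Q & R & (Q & R | Q & (~R | R) & R & S | S)
= Q & R & (Q & R | Q & R & S | S)   — complement / identity
= Q & R & (Q & R | S)   — absorption
= Q & R   — absorption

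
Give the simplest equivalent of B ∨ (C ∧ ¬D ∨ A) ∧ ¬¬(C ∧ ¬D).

B ∨ C ∧ ¬D

B ∨ (C ∧ ¬D ∨ A) ∧ ¬¬(C ∧ ¬D)
= B ∨ (C ∧ ¬D ∨ A) ∧ C ∧ ¬D   — double negation
= B ∨ C ∧ ¬D   — absorption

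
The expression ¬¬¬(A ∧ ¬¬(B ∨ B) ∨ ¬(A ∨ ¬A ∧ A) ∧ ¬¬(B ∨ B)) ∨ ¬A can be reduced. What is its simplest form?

¬¬¬(A ∧ ¬¬(B ∨ B) ∨ ¬(A ∨ ¬A ∧ A) ∧ ¬¬(B ∨ B)) ∨ ¬A
= ¬¬¬(A ∧ ¬¬(B ∨ B) ∨ ¬A ∧ ¬¬(B ∨ B)) ∨ ¬A   (complement / identity)
= ¬(A ∧ ¬¬(B ∨ B) ∨ ¬A ∧ ¬¬(B ∨ B)) ∨ ¬A   (double negation)
= ¬¬¬(B ∨ B) ∨ ¬A   (distribution)
= ¬(B ∨ B) ∨ ¬A   (double negation)
= ¬B ∨ ¬A   (idempotence)

¬B ∨ ¬A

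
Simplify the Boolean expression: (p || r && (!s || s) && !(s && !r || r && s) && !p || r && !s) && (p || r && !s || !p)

r && !s || p

(p || r && (!s || s) && !(s && !r || r && s) && !p || r && !s) && (p || r && !s || !p)
= (p || r && !(s && !r || r && s) && !p || r && !s) && (p || r && !s || !p)   [complement / identity]
= (p || r && !s && !p || r && !s) && (p || r && !s || !p)   [distribution]
= (r && !s && !p || r && !s) && (r && !s || !p) || p   [distribution]
= r && !s && (r && !s || !p) || p   [absorption]
= r && !s || p   [absorption]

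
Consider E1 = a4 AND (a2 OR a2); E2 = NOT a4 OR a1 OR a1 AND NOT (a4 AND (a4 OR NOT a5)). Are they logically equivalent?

No

E1: a4 AND (a2 OR a2)
    = a4 AND a2   — idempotence
E2: NOT a4 OR a1 OR a1 AND NOT (a4 AND (a4 OR NOT a5))
    = NOT a4 OR a1 OR a1 AND NOT a4   — absorption
    = NOT a4 OR a1   — absorption
These differ: at a1=1, a2=0, a4=0, a5=1, E1 = 0 but E2 = 1.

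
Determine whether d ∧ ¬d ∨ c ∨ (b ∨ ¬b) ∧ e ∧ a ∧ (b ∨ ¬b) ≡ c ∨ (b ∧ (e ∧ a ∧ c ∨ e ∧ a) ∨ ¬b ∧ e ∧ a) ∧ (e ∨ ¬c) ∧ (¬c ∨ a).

E1: d ∧ ¬d ∨ c ∨ (b ∨ ¬b) ∧ e ∧ a ∧ (b ∨ ¬b)
    = d ∧ ¬d ∨ c ∨ (b ∨ ¬b) ∧ e ∧ a   (complement / identity)
    = d ∧ ¬d ∨ c ∨ e ∧ a   (complement / identity)
    = c ∨ e ∧ a   (complement / identity)
E2: c ∨ (b ∧ (e ∧ a ∧ c ∨ e ∧ a) ∨ ¬b ∧ e ∧ a) ∧ (e ∨ ¬c) ∧ (¬c ∨ a)
    = c ∨ (b ∧ e ∧ a ∨ ¬b ∧ e ∧ a) ∧ (e ∨ ¬c) ∧ (¬c ∨ a)   (absorption)
    = c ∨ e ∧ a ∧ (e ∨ ¬c) ∧ (¬c ∨ a)   (distribution)
    = c ∨ e ∧ a ∧ (e ∧ a ∨ ¬c)   (distribution)
    = c ∨ e ∧ a   (absorption)
Both reduce to c ∨ e ∧ a, so they are equivalent.

Yes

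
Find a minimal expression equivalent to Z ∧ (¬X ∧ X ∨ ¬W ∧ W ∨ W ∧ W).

Z ∧ W

Z ∧ (¬X ∧ X ∨ ¬W ∧ W ∨ W ∧ W)
= Z ∧ (¬W ∧ W ∨ W ∧ W)   (complement / identity)
= Z ∧ W   (distribution)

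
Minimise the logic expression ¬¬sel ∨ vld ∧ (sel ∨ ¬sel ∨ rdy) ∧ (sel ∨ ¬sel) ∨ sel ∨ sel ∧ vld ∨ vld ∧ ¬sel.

¬¬sel ∨ vld ∧ (sel ∨ ¬sel ∨ rdy) ∧ (sel ∨ ¬sel) ∨ sel ∨ sel ∧ vld ∨ vld ∧ ¬sel
= ¬¬sel ∨ vld ∧ (sel ∨ ¬sel) ∨ sel ∨ sel ∧ vld ∨ vld ∧ ¬sel   — absorption
= ¬¬sel ∨ vld ∨ sel ∨ sel ∧ vld ∨ vld ∧ ¬sel   — complement / identity
= ¬¬sel ∨ vld ∨ sel ∨ vld   — distribution
= sel ∨ vld ∨ sel ∨ vld   — double negation
= sel ∨ vld   — idempotence

sel ∨ vld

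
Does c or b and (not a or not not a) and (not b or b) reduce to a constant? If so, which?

c or b and (not a or not not a) and (not b or b)
= c or b and (not a or a) and (not b or b)   [double negation]
= c or b and (not a or a)   [complement / identity]
= c or b   [complement / identity]
This depends on b, c, so it is not a constant.

no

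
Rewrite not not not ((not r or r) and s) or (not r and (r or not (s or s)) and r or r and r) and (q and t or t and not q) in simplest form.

not not not ((not r or r) and s) or (not r and (r or not (s or s)) and r or r and r) and (q and t or t and not q)
= not ((not r or r) and s) or (not r and (r or not (s or s)) and r or r and r) and (q and t or t and not q)
= not ((not r or r) and s) or (not r and (r or not (s or s)) and r or r and r) and t
= not ((not r or r) and s) or (not r and (r or not s) and r or r and r) and t
= not s or (not r and (r or not s) and r or r and r) and t
= not s or (not r and r or r and r) and t
= not s or r and t

not s or r and t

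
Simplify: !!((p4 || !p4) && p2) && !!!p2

false

!!((p4 || !p4) && p2) && !!!p2
= (p4 || !p4) && p2 && !!!p2   [double negation]
= (p4 || !p4) && p2 && !p2   [double negation]
= p2 && !p2   [complement / identity]
= false   [complement]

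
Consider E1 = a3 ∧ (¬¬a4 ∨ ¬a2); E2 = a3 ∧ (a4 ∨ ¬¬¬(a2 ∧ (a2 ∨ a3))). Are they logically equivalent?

Yes

E1: a3 ∧ (¬¬a4 ∨ ¬a2)
    = a3 ∧ (a4 ∨ ¬a2)   — double negation
E2: a3 ∧ (a4 ∨ ¬¬¬(a2 ∧ (a2 ∨ a3)))
    = a3 ∧ (a4 ∨ ¬(a2 ∧ (a2 ∨ a3)))   — double negation
    = a3 ∧ (a4 ∨ ¬a2)   — absorption
Both reduce to a3 ∧ (a4 ∨ ¬a2), so they are equivalent.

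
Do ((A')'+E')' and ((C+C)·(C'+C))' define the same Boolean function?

No

E1: ((A')'+E')'
    = A'·E   — De Morgan
E2: ((C+C)·(C'+C))'
    = (C+C·C')'   — distribution
    = C'   — complement / identity
These differ: at A=0, C=0, E=0, E1 = 0 but E2 = 1.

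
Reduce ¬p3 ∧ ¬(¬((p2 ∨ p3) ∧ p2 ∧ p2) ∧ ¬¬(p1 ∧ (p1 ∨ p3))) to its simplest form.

¬p3 ∧ (p2 ∨ ¬p1)

¬p3 ∧ ¬(¬((p2 ∨ p3) ∧ p2 ∧ p2) ∧ ¬¬(p1 ∧ (p1 ∨ p3)))
= ¬p3 ∧ ¬(¬((p2 ∨ p3) ∧ p2 ∧ p2) ∧ ¬¬p1)   (absorption)
= ¬p3 ∧ ((p2 ∨ p3) ∧ p2 ∧ p2 ∨ ¬p1)   (De Morgan)
= ¬p3 ∧ (p2 ∧ p2 ∨ ¬p1)   (absorption)
= ¬p3 ∧ (p2 ∨ ¬p1)   (idempotence)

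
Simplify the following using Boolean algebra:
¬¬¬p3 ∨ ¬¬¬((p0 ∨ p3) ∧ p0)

¬p3 ∨ ¬p0

¬¬¬p3 ∨ ¬¬¬((p0 ∨ p3) ∧ p0)
= ¬p3 ∨ ¬¬¬((p0 ∨ p3) ∧ p0)   [double negation]
= ¬p3 ∨ ¬¬¬p0   [absorption]
= ¬p3 ∨ ¬p0   [double negation]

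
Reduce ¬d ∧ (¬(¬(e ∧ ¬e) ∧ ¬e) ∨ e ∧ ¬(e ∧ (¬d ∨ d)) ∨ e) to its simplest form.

¬d ∧ (¬(¬(e ∧ ¬e) ∧ ¬e) ∨ e ∧ ¬(e ∧ (¬d ∨ d)) ∨ e)
= ¬d ∧ (¬(¬(e ∧ ¬e) ∧ ¬e) ∨ e ∧ ¬e ∨ e)   (complement / identity)
= ¬d ∧ (e ∧ ¬e ∨ e ∨ e ∧ ¬e ∨ e)   (De Morgan)
= ¬d ∧ (e ∧ ¬e ∨ e)   (idempotence)
= ¬d ∧ e   (complement / identity)

¬d ∧ e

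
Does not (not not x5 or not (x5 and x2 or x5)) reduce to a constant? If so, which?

not (not not x5 or not (x5 and x2 or x5))
= not (not not x5 or not x5)   — absorption
= not x5 and x5   — De Morgan
= False   — complement

yes, False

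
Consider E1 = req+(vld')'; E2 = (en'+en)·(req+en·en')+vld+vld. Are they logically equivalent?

Yes

E1: req+(vld')'
    = req+vld
E2: (en'+en)·(req+en·en')+vld+vld
    = req+en·en'+vld+vld
    = req+vld+vld
    = req+vld
Both reduce to req+vld, so they are equivalent.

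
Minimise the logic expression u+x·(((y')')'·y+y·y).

u+x·(((y')')'·y+y·y)
= u+x·(y'·y+y·y)   [double negation]
= u+x·y   [distribution]

u+x·y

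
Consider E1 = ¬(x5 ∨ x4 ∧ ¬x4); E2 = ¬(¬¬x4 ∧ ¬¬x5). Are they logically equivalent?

No

E1: ¬(x5 ∨ x4 ∧ ¬x4)
    = ¬x5   (complement / identity)
E2: ¬(¬¬x4 ∧ ¬¬x5)
    = ¬x4 ∨ ¬x5   (De Morgan)
These differ: at x4=0, x5=1, E1 = 0 but E2 = 1.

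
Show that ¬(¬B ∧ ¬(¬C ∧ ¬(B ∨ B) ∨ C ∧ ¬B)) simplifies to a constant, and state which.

True

¬(¬B ∧ ¬(¬C ∧ ¬(B ∨ B) ∨ C ∧ ¬B))
= B ∨ ¬C ∧ ¬(B ∨ B) ∨ C ∧ ¬B   (De Morgan)
= B ∨ ¬C ∧ ¬B ∨ C ∧ ¬B   (idempotence)
= B ∨ ¬B   (distribution)
= True   (complement)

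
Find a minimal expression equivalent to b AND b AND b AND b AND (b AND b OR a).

b

b AND b AND b AND b AND (b AND b OR a)
= b AND b AND (b AND b OR a)
= b AND b
= b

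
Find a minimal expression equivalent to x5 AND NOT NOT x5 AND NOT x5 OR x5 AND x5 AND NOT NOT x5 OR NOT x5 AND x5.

x5

x5 AND NOT NOT x5 AND NOT x5 OR x5 AND x5 AND NOT NOT x5 OR NOT x5 AND x5
= x5 AND NOT NOT x5 OR NOT x5 AND x5
= x5 AND x5 OR NOT x5 AND x5
= x5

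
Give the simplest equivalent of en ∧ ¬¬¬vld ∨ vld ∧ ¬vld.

en ∧ ¬¬¬vld ∨ vld ∧ ¬vld
= en ∧ ¬¬¬vld   (complement / identity)
= en ∧ ¬vld   (double negation)

en ∧ ¬vld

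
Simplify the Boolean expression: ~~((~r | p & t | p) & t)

(~r | p) & t

~~((~r | p & t | p) & t)
= ~~((~r | p) & t)
= (~r | p) & t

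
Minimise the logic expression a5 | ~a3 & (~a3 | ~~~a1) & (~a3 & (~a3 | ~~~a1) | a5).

a5 | ~a3

a5 | ~a3 & (~a3 | ~~~a1) & (~a3 & (~a3 | ~~~a1) | a5)
= a5 | ~a3 & (~a3 | ~~~a1)   (absorption)
= a5 | ~a3 & (~a3 | ~a1)   (double negation)
= a5 | ~a3   (absorption)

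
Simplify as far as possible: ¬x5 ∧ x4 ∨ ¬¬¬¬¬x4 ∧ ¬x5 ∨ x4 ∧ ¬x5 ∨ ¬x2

¬x5 ∧ x4 ∨ ¬¬¬¬¬x4 ∧ ¬x5 ∨ x4 ∧ ¬x5 ∨ ¬x2
= ¬x5 ∧ x4 ∨ ¬¬¬x4 ∧ ¬x5 ∨ x4 ∧ ¬x5 ∨ ¬x2   — double negation
= ¬x5 ∧ x4 ∨ ¬x4 ∧ ¬x5 ∨ x4 ∧ ¬x5 ∨ ¬x2   — double negation
= ¬x5 ∧ x4 ∨ ¬x5 ∨ ¬x2   — distribution
= ¬x5 ∨ ¬x2   — absorption

¬x5 ∨ ¬x2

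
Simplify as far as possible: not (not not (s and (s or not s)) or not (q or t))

not (not not (s and (s or not s)) or not (q or t))
= not (s and (s or not s)) and (q or t)   (De Morgan)
= not s and (q or t)   (complement / identity)

not s and (q or t)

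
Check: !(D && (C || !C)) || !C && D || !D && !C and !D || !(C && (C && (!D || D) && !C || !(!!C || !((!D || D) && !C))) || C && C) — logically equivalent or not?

Yes

E1: !(D && (C || !C)) || !C && D || !D && !C
    = !D || !C && D || !D && !C   [complement / identity]
    = !D || !C   [distribution]
E2: !D || !(C && (C && (!D || D) && !C || !(!!C || !((!D || D) && !C))) || C && C)
    = !D || !(C && (C && (!D || D) && !C || !C && (!D || D) && !C) || C && C)   [De Morgan]
    = !D || !(C && (!D || D) && !C || C && C)   [distribution]
    = !D || !(C && !C || C && C)   [complement / identity]
    = !D || !C   [distribution]
Both reduce to !D || !C, so they are equivalent.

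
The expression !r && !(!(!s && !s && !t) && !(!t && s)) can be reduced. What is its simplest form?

!r && !(!(!s && !s && !t) && !(!t && s))
= !r && !(!(!s && !t) && !(!t && s))   (idempotence)
= !r && (!s && !t || !t && s)   (De Morgan)
= !r && !t   (distribution)

!r && !t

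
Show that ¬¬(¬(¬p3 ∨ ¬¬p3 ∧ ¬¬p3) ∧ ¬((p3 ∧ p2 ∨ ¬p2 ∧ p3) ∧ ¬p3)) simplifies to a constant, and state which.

¬¬(¬(¬p3 ∨ ¬¬p3 ∧ ¬¬p3) ∧ ¬((p3 ∧ p2 ∨ ¬p2 ∧ p3) ∧ ¬p3))
= ¬¬(¬(¬p3 ∨ ¬¬p3 ∧ ¬¬p3) ∧ ¬(p3 ∧ ¬p3))   (distribution)
= ¬(¬p3 ∨ ¬¬p3 ∧ ¬¬p3 ∨ p3 ∧ ¬p3)   (De Morgan)
= ¬(¬p3 ∨ ¬¬p3 ∨ p3 ∧ ¬p3)   (idempotence)
= ¬(¬p3 ∨ ¬¬p3)   (complement / identity)
= p3 ∧ ¬p3   (De Morgan)
= False   (complement)

False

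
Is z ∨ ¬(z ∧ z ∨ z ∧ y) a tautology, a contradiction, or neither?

tautology

z ∨ ¬(z ∧ z ∨ z ∧ y)
= z ∨ ¬(z ∨ z ∧ y)   (idempotence)
= z ∨ ¬z   (absorption)
= True   (complement)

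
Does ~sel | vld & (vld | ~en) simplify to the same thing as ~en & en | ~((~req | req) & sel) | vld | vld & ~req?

E1: ~sel | vld & (vld | ~en)
    = ~sel | vld   — absorption
E2: ~en & en | ~((~req | req) & sel) | vld | vld & ~req
    = ~en & en | ~sel | vld | vld & ~req   — complement / identity
    = ~sel | vld | vld & ~req   — complement / identity
    = ~sel | vld   — absorption
Both reduce to ~sel | vld, so they are equivalent.

Yes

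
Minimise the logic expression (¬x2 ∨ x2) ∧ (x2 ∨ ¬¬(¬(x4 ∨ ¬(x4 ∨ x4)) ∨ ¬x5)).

(¬x2 ∨ x2) ∧ (x2 ∨ ¬¬(¬(x4 ∨ ¬(x4 ∨ x4)) ∨ ¬x5))
= (¬x2 ∨ x2) ∧ (x2 ∨ ¬((x4 ∨ ¬(x4 ∨ x4)) ∧ x5))
= x2 ∨ ¬((x4 ∨ ¬(x4 ∨ x4)) ∧ x5)
= x2 ∨ ¬((x4 ∨ ¬x4) ∧ x5)
= x2 ∨ ¬x5

x2 ∨ ¬x5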